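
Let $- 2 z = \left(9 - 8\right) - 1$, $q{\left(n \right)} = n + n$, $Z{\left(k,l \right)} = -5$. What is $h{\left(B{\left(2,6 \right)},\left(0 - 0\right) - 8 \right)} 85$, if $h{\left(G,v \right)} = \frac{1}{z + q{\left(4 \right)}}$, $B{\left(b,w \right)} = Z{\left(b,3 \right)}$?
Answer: $\frac{85}{8} \approx 10.625$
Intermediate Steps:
$B{\left(b,w \right)} = -5$
$q{\left(n \right)} = 2 n$
$z = 0$ ($z = - \frac{\left(9 - 8\right) - 1}{2} = - \frac{1 - 1}{2} = \left(- \frac{1}{2}\right) 0 = 0$)
$h{\left(G,v \right)} = \frac{1}{8}$ ($h{\left(G,v \right)} = \frac{1}{0 + 2 \cdot 4} = \frac{1}{0 + 8} = \frac{1}{8}$)
$h{\left(B{\left(2,6 \right)},\left(0 - 0\right) - 8 \right)} 85 = \frac{1}{8} \cdot 85 = \frac{85}{8}$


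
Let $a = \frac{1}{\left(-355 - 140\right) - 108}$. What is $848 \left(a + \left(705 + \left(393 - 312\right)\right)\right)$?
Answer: $\frac{401915536}{603} \approx 6.6653 \cdot 10^{5}$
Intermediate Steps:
$a = - \frac{1}{603}$ ($a = \frac{1}{\left(-355 - 140\right) - 108} = \frac{1}{-495 - 108} = \frac{1}{-603} = - \frac{1}{603} \approx -0.0016584$)
$848 \left(a + \left(705 + \left(393 - 312\right)\right)\right) = 848 \left(- \frac{1}{603} + \left(705 + \left(393 - 312\right)\right)\right) = 848 \left(- \frac{1}{603} + \left(705 + 81\right)\right) = 848 \left(- \frac{1}{603} + 786\right) = 848 \cdot \frac{473957}{603} = \frac{401915536}{603}$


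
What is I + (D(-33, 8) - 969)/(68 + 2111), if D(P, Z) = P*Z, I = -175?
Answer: -382558/2179 ≈ -175.57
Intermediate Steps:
I + (D(-33, 8) - 969)/(68 + 2111) = -175 + (-33*8 - 969)/(68 + 2111) = -175 + (-264 - 969)/2179 = -175 - 1233*1/2179 = -175 - 1233/2179 = -382558/2179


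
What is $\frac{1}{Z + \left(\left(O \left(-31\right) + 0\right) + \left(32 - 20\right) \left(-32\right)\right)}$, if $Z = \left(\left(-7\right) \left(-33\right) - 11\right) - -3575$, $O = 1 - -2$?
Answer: $\frac{1}{3318} \approx 0.00030139$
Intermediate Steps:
$O = 3$ ($O = 1 + 2 = 3$)
$Z = 3795$ ($Z = \left(231 - 11\right) + 3575 = 220 + 3575 = 3795$)
$\frac{1}{Z + \left(\left(O \left(-31\right) + 0\right) + \left(32 - 20\right) \left(-32\right)\right)} = \frac{1}{3795 + \left(\left(3 \left(-31\right) + 0\right) + \left(32 - 20\right) \left(-32\right)\right)} = \frac{1}{3795 + \left(\left(-93 + 0\right) + 12 \left(-32\right)\right)} = \frac{1}{3795 - 477} = \frac{1}{3318}$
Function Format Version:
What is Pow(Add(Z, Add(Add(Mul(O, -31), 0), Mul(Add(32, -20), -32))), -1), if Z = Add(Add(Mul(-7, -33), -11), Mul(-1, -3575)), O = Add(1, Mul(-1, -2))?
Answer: Rational(1, 3318) ≈ 0.00030139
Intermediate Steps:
O = 3 (O = Add(1, 2) = 3)
Z = 3795 (Z = Add(Add(231, -11), 3575) = Add(220, 3575) = 3795)
Pow(Add(Z, Add(Add(Mul(O, -31), 0), Mul(Add(32, -20), -32))), -1) = Pow(Add(3795, Add(Add(Mul(3, -31), 0), Mul(Add(32, -20), -32))), -1) = Pow(Add(3795, Add(Add(-93, 0), Mul(12, -32))), -1) = Pow(Add(3795, Add(-93, -384)), -1) = Pow(Add(3795, -477), -1) = Pow(3318, -1) = Rational(1, 3318)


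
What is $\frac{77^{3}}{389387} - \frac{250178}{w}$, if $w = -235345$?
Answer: $\frac{204858819771}{91640283515} \approx 2.2355$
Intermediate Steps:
$\frac{77^{3}}{389387} - \frac{250178}{w} = \frac{77^{3}}{389387} - \frac{250178}{-235345} = 456533 \cdot \frac{1}{389387} - - \frac{250178}{235345} = \frac{456533}{389387} + \frac{250178}{235345} = \frac{204858819771}{91640283515}$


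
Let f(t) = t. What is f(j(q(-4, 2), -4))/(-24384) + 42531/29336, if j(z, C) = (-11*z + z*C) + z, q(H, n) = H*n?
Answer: 16152973/11177016 ≈ 1.4452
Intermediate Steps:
j(z, C) = -10*z + C*z (j(z, C) = (-11*z + C*z) + z = -10*z + C*z)
f(j(q(-4, 2), -4))/(-24384) + 42531/29336 = ((-4*2)*(-10 - 4))/(-24384) + 42531/29336 = -8*(-14)*(-1/24384) + 42531*(1/29336) = 112*(-1/24384) + 42531/29336 = -7/1524 + 42531/29336 = 16152973/11177016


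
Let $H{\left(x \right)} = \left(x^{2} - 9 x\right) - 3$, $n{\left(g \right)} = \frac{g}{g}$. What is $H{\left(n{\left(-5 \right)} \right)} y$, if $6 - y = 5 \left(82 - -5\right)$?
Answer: $4719$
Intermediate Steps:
$n{\left(g \right)} = 1$
$H{\left(x \right)} = -3 + x^{2} - 9 x$
$y = -429$ ($y = 6 - 5 \left(82 - -5\right) = 6 - 5 \left(82 + 5\right) = 6 - 5 \cdot 87 = 6 - 435 = -429$)
$H{\left(n{\left(-5 \right)} \right)} y = \left(-3 + 1^{2} - 9\right) \left(-429\right) = \left(-3 + 1 - 9\right) \left(-429\right) = \left(-11\right) \left(-429\right) = 4719$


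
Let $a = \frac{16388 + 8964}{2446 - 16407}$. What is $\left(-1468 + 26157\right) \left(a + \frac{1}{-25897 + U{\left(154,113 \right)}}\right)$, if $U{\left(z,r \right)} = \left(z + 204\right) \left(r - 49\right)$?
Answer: $- \frac{1868702534209}{41673585} \approx -44841.0$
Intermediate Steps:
$U{\left(z,r \right)} = \left(-49 + r\right) \left(204 + z\right)$ ($U{\left(z,r \right)} = \left(204 + z\right) \left(-49 + r\right) = \left(-49 + r\right) \left(204 + z\right)$)
$a = - \frac{25352}{13961}$ ($a = \frac{25352}{-13961} = 25352 \left(- \frac{1}{13961}\right) = - \frac{25352}{13961} \approx -1.8159$)
$\left(-1468 + 26157\right) \left(a + \frac{1}{-25897 + U{\left(154,113 \right)}}\right) = \left(-1468 + 26157\right) \left(- \frac{25352}{13961} + \frac{1}{-25897 + \left(-9996 - 7546 + 204 \cdot 113 + 113 \cdot 154\right)}\right) = 24689 \left(- \frac{25352}{13961} + \frac{1}{-25897 + \left(-9996 - 7546 + 23052 + 17402\right)}\right) = 24689 \left(- \frac{25352}{13961} + \frac{1}{-25897 + 22912}\right) = 24689 \left(- \frac{25352}{13961} + \frac{1}{-2985}\right) = 24689 \left(- \frac{25352}{13961} - \frac{1}{2985}\right) = 24689 \left(- \frac{75689681}{41673585}\right) = - \frac{1868702534209}{41673585}$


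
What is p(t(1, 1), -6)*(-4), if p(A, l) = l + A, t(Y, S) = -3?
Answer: 36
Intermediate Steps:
p(A, l) = A + l
p(t(1, 1), -6)*(-4) = (-3 - 6)*(-4) = -9*(-4) = 36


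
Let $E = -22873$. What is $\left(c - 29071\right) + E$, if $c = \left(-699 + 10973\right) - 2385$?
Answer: $-44055$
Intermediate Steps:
$c = 7889$ ($c = 10274 - 2385 = 7889$)
$\left(c - 29071\right) + E = \left(7889 - 29071\right) - 22873 = -21182 - 22873 = -44055$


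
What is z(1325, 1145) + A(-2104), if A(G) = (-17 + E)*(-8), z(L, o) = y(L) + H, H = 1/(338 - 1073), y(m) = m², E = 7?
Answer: 1290443174/735 ≈ 1.7557e+6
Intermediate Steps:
H = -1/735 (H = 1/(-735) = -1/735 ≈ -0.0013605)
z(L, o) = -1/735 + L² (z(L, o) = L² - 1/735 = -1/735 + L²)
A(G) = 80 (A(G) = (-17 + 7)*(-8) = -10*(-8) = 80)
z(1325, 1145) + A(-2104) = (-1/735 + 1325²) + 80 = (-1/735 + 1755625) + 80 = 1290384374/735 + 80 = 1290443174/735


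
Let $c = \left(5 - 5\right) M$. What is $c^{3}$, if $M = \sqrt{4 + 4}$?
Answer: $0$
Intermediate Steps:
$M = 2 \sqrt{2}$ ($M = \sqrt{8} = 2 \sqrt{2} \approx 2.8284$)
$c = 0$ ($c = \left(5 - 5\right) 2 \sqrt{2} = 0 \cdot 2 \sqrt{2} = 0$)
$c^{3} = 0^{3} = 0$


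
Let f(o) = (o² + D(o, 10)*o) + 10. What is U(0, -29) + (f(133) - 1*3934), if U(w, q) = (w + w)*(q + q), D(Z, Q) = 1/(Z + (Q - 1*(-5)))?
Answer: 2037353/148 ≈ 13766.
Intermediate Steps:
D(Z, Q) = 1/(5 + Q + Z) (D(Z, Q) = 1/(Z + (Q + 5)) = 1/(Z + (5 + Q)) = 1/(5 + Q + Z))
U(w, q) = 4*q*w (U(w, q) = (2*w)*(2*q) = 4*q*w)
f(o) = 10 + o² + o/(15 + o) (f(o) = (o² + o/(5 + 10 + o)) + 10 = (o² + o/(15 + o)) + 10 = 10 + o² + o/(15 + o))
U(0, -29) + (f(133) - 1*3934) = 4*(-29)*0 + ((133 + (10 + 133²)*(15 + 133))/(15 + 133) - 1*3934) = 0 + ((133 + (10 + 17689)*148)/148 - 3934) = 0 + ((133 + 17699*148)/148 - 3934) = 0 + ((133 + 2619452)/148 - 3934) = 0 + ((1/148)*2619585 - 3934) = 0 + (2619585/148 - 3934) = 0 + 2037353/148 = 2037353/148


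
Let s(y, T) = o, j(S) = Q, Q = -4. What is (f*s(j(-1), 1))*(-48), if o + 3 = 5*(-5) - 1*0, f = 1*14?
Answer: 18816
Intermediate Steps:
j(S) = -4
f = 14
o = -28 (o = -3 + (5*(-5) - 1*0) = -3 + (-25 + 0) = -3 - 25 = -28)
s(y, T) = -28
(f*s(j(-1), 1))*(-48) = (14*(-28))*(-48) = -392*(-48) = 18816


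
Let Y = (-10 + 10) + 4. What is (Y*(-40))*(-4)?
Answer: 640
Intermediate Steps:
Y = 4 (Y = 0 + 4 = 4)
(Y*(-40))*(-4) = (4*(-40))*(-4) = -160*(-4) = 640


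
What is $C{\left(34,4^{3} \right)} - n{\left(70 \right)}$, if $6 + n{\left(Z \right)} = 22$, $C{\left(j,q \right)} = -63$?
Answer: $-79$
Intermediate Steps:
$n{\left(Z \right)} = 16$ ($n{\left(Z \right)} = -6 + 22 = 16$)
$C{\left(34,4^{3} \right)} - n{\left(70 \right)} = -63 - 16 = -79$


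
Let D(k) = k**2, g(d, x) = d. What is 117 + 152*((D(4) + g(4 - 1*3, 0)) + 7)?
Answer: 3765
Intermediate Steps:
117 + 152*((D(4) + g(4 - 1*3, 0)) + 7) = 117 + 152*((4**2 + (4 - 1*3)) + 7) = 117 + 152*((16 + (4 - 3)) + 7) = 117 + 152*((16 + 1) + 7) = 117 + 152*(17 + 7) = 117 + 152*24 = 117 + 3648 = 3765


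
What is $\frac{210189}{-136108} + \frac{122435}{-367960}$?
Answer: $- \frac{671468053}{357730712} \approx -1.877$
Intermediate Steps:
$\frac{210189}{-136108} + \frac{122435}{-367960} = 210189 \left(- \frac{1}{136108}\right) + 122435 \left(- \frac{1}{367960}\right) = - \frac{30027}{19444} - \frac{24487}{73592} = - \frac{671468053}{357730712}$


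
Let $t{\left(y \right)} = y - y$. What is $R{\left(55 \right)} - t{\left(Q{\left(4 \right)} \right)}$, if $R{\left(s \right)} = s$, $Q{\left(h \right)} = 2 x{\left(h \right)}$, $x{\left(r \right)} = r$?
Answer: $55$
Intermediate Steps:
$Q{\left(h \right)} = 2 h$
$t{\left(y \right)} = 0$
$R{\left(55 \right)} - t{\left(Q{\left(4 \right)} \right)} = 55 - 0 = 55 + 0 = 55$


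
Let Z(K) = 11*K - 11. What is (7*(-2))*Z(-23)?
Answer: 3696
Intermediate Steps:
Z(K) = -11 + 11*K
(7*(-2))*Z(-23) = (7*(-2))*(-11 + 11*(-23)) = -14*(-11 - 253) = -14*(-264) = 3696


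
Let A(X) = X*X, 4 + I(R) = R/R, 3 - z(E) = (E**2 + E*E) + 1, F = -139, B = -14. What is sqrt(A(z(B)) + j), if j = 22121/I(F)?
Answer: sqrt(1302537)/3 ≈ 380.43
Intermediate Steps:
z(E) = 2 - 2*E**2 (z(E) = 3 - ((E**2 + E*E) + 1) = 3 - ((E**2 + E**2) + 1) = 3 - (2*E**2 + 1) = 3 - (1 + 2*E**2) = 3 + (-1 - 2*E**2) = 2 - 2*E**2)
I(R) = -3 (I(R) = -4 + R/R = -4 + 1 = -3)
A(X) = X**2
j = -22121/3 (j = 22121/(-3) = 22121*(-1/3) = -22121/3 ≈ -7373.7)
sqrt(A(z(B)) + j) = sqrt((2 - 2*(-14)**2)**2 - 22121/3) = sqrt((2 - 2*196)**2 - 22121/3) = sqrt((2 - 392)**2 - 22121/3) = sqrt((-390)**2 - 22121/3) = sqrt(152100 - 22121/3) = sqrt(434179/3) = sqrt(1302537)/3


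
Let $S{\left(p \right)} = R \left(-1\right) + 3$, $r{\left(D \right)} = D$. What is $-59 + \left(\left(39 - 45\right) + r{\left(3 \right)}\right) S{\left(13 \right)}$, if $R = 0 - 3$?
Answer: $-77$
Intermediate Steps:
$R = -3$ ($R = 0 - 3 = -3$)
$S{\left(p \right)} = 6$ ($S{\left(p \right)} = \left(-3\right) \left(-1\right) + 3 = 3 + 3 = 6$)
$-59 + \left(\left(39 - 45\right) + r{\left(3 \right)}\right) S{\left(13 \right)} = -59 + \left(\left(39 - 45\right) + 3\right) 6 = -59 + \left(-6 + 3\right) 6 = -59 - 18 = -77$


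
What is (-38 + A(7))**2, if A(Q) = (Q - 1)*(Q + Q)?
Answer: 2116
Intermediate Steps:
A(Q) = 2*Q*(-1 + Q) (A(Q) = (-1 + Q)*(2*Q) = 2*Q*(-1 + Q))
(-38 + A(7))**2 = (-38 + 2*7*(-1 + 7))**2 = (-38 + 2*7*6)**2 = (-38 + 84)**2 = 46**2 = 2116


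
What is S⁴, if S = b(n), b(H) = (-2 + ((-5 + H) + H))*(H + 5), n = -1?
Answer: 1679616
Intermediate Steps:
b(H) = (-7 + 2*H)*(5 + H) (b(H) = (-2 + (-5 + 2*H))*(5 + H) = (-7 + 2*H)*(5 + H))
S = -36 (S = -35 + 2*(-1)² + 3*(-1) = -35 + 2*1 - 3 = -35 + 2 - 3 = -36)
S⁴ = (-36)⁴ = 1679616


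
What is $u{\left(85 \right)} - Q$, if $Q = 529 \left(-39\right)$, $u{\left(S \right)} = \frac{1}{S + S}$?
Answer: $\frac{3507271}{170} \approx 20631.0$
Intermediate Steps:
$u{\left(S \right)} = \frac{1}{2 S}$
$Q = -20631$
$u{\left(85 \right)} - Q = \frac{1}{2 \cdot 85} - -20631 = \frac{1}{2} \cdot \frac{1}{85} + 20631 = \frac{1}{170} + 20631 = \frac{3507271}{170}$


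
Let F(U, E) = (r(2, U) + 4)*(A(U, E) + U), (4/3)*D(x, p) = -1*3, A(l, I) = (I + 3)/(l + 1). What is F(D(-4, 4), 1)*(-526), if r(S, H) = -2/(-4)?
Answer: 258003/20 ≈ 12900.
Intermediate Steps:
r(S, H) = ½ (r(S, H) = -2*(-¼) = ½)
A(l, I) = (3 + I)/(1 + l)
D(x, p) = -9/4 (D(x, p) = 3*(-1*3)/4 = (¾)*(-3) = -9/4)
F(U, E) = 9*U/2 + 9*(3 + E)/(2*(1 + U)) (F(U, E) = (½ + 4)*((3 + E)/(1 + U) + U) = 9*(U + (3 + E)/(1 + U))/2 = 9*U/2 + 9*(3 + E)/(2*(1 + U)))
F(D(-4, 4), 1)*(-526) = (9*(3 + 1 - 9*(1 - 9/4)/4)/(2*(1 - 9/4)))*(-526) = (9*(3 + 1 - 9/4*(-5/4))/(2*(-5/4)))*(-526) = ((9/2)*(-⅘)*(3 + 1 + 45/16))*(-526) = ((9/2)*(-⅘)*(109/16))*(-526) = -981/40*(-526) = 258003/20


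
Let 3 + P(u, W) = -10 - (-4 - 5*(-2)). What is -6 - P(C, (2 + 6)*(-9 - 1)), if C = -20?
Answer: 13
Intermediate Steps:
P(u, W) = -19 (P(u, W) = -3 + (-10 - (-4 - 5*(-2))) = -3 + (-10 - (-4 + 10)) = -3 + (-10 - 1*6) = -3 + (-10 - 6) = -3 - 16 = -19)
-6 - P(C, (2 + 6)*(-9 - 1)) = -6 - 1*(-19) = -6 + 19 = 13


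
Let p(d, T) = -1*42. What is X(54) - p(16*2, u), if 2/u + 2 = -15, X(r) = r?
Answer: 96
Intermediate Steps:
u = -2/17 (u = 2/(-2 - 15) = 2/(-17) = 2*(-1/17) = -2/17 ≈ -0.11765)
p(d, T) = -42
X(54) - p(16*2, u) = 54 - 1*(-42) = 54 + 42 = 96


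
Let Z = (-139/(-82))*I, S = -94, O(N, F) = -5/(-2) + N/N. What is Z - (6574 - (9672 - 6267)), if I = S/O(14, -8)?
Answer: -922569/287 ≈ -3214.5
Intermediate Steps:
O(N, F) = 7/2 (O(N, F) = -5*(-½) + 1 = 5/2 + 1 = 7/2)
I = -188/7 (I = -94/7/2 = -94*2/7 = -188/7 ≈ -26.857)
Z = -13066/287 (Z = -139/(-82)*(-188/7) = -139*(-1/82)*(-188/7) = (139/82)*(-188/7) = -13066/287 ≈ -45.526)
Z - (6574 - (9672 - 6267)) = -13066/287 - (6574 - (9672 - 6267)) = -13066/287 - (6574 - 1*3405) = -13066/287 - (6574 - 3405) = -13066/287 - 1*3169 = -13066/287 - 3169 = -922569/287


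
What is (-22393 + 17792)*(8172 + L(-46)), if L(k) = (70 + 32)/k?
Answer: -864550905/23 ≈ -3.7589e+7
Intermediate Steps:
L(k) = 102/k
(-22393 + 17792)*(8172 + L(-46)) = (-22393 + 17792)*(8172 + 102/(-46)) = -4601*(8172 + 102*(-1/46)) = -4601*(8172 - 51/23) = -4601*187905/23 = -864550905/23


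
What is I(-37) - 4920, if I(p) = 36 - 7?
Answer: -4891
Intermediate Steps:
I(p) = 29
I(-37) - 4920 = 29 - 4920 = -4891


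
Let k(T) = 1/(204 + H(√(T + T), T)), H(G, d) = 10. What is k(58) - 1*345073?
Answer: -73845621/214 ≈ -3.4507e+5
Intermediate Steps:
k(T) = 1/214 (k(T) = 1/(204 + 10) = 1/214)
k(58) - 1*345073 = 1/214 - 1*345073 = 1/214 - 345073 = -73845621/214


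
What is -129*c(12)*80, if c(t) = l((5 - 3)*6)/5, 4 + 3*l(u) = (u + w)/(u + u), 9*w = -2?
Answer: 65188/27 ≈ 2414.4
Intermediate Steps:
w = -2/9 (w = (1/9)*(-2) = -2/9 ≈ -0.22222)
l(u) = -4/3 + (-2/9 + u)/(6*u) (l(u) = -4/3 + ((u - 2/9)/(u + u))/3 = -4/3 + ((-2/9 + u)/((2*u)))/3 = -4/3 + ((-2/9 + u)*(1/(2*u)))/3 = -4/3 + ((-2/9 + u)/(2*u))/3 = -4/3 + (-2/9 + u)/(6*u))
c(t) = -379/1620 (c(t) = ((-2 - 63*(5 - 3)*6)/(54*(((5 - 3)*6))))/5 = ((-2 - 126*6)/(54*((2*6))))*(1/5) = ((1/54)*(-2 - 63*12)/12)*(1/5) = ((1/54)*(1/12)*(-2 - 756))*(1/5) = ((1/54)*(1/12)*(-758))*(1/5) = -379/324*1/5 = -379/1620)
-129*c(12)*80 = -129*(-379/1620)*80 = (16297/540)*80 = 65188/27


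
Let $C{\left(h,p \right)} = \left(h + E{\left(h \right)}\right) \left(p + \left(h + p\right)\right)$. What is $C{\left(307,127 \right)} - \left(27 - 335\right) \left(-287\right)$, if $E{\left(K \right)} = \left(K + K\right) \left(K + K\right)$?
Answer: $211578587$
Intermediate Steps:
$E{\left(K \right)} = 4 K^{2}$ ($E{\left(K \right)} = 2 K 2 K = 4 K^{2}$)
$C{\left(h,p \right)} = \left(h + 2 p\right) \left(h + 4 h^{2}\right)$ ($C{\left(h,p \right)} = \left(h + 4 h^{2}\right) \left(p + \left(h + p\right)\right) = \left(h + 4 h^{2}\right) \left(h + 2 p\right) = \left(h + 2 p\right) \left(h + 4 h^{2}\right)$)
$C{\left(307,127 \right)} - \left(27 - 335\right) \left(-287\right) = 307 \left(307 + 2 \cdot 127 + 4 \cdot 307^{2} + 8 \cdot 307 \cdot 127\right) - \left(27 - 335\right) \left(-287\right) = 307 \left(307 + 254 + 4 \cdot 94249 + 311912\right) - \left(-308\right) \left(-287\right) = 307 \left(307 + 254 + 376996 + 311912\right) - 88396 = 307 \cdot 689469 - 88396 = 211666983 - 88396 = 211578587$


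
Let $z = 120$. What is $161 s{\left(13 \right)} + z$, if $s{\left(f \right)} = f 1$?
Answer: $2213$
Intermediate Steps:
$s{\left(f \right)} = f$
$161 s{\left(13 \right)} + z = 161 \cdot 13 + 120 = 2093 + 120 = 2213$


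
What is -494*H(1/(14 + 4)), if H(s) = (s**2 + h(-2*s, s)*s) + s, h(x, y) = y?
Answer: -2470/81 ≈ -30.494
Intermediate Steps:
H(s) = s + 2*s**2 (H(s) = (s**2 + s*s) + s = (s**2 + s**2) + s = 2*s**2 + s = s + 2*s**2)
-494*H(1/(14 + 4)) = -494*(1 + 2/(14 + 4))/(14 + 4) = -494*(1 + 2/18)/18 = -247*(1 + 2*(1/18))/9 = -247*(1 + 1/9)/9 = -247*10/(9*9) = -494*5/81 = -2470/81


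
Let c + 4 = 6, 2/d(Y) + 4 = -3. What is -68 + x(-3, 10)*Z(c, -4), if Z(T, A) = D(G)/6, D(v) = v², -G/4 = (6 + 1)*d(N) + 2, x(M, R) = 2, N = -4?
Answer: -68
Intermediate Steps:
d(Y) = -2/7 (d(Y) = 2/(-4 - 3) = 2/(-7) = 2*(-⅐) = -2/7)
c = 2 (c = -4 + 6 = 2)
G = 0 (G = -4*((6 + 1)*(-2/7) + 2) = -4*(7*(-2/7) + 2) = -4*(-2 + 2) = -4*0 = 0)
Z(T, A) = 0 (Z(T, A) = 0²/6 = 0*(⅙) = 0)
-68 + x(-3, 10)*Z(c, -4) = -68 + 2*0 = -68 + 0 = -68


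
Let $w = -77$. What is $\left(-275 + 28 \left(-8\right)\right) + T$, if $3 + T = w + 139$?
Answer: $-440$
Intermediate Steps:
$T = 59$ ($T = -3 + \left(-77 + 139\right) = -3 + 62 = 59$)
$\left(-275 + 28 \left(-8\right)\right) + T = \left(-275 + 28 \left(-8\right)\right) + 59 = \left(-275 - 224\right) + 59 = -499 + 59 = -440$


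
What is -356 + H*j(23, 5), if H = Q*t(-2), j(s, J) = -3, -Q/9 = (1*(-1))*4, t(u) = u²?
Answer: -788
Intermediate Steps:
Q = 36 (Q = -9*1*(-1)*4 = -(-9)*4 = -9*(-4) = 36)
H = 144 (H = 36*(-2)² = 36*4 = 144)
-356 + H*j(23, 5) = -356 + 144*(-3) = -356 - 432 = -788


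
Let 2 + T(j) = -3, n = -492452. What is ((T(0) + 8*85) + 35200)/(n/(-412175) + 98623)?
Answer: 14786778125/40650427477 ≈ 0.36375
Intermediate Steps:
T(j) = -5 (T(j) = -2 - 3 = -5)
((T(0) + 8*85) + 35200)/(n/(-412175) + 98623) = ((-5 + 8*85) + 35200)/(-492452/(-412175) + 98623) = ((-5 + 680) + 35200)/(-492452*(-1/412175) + 98623) = (675 + 35200)/(492452/412175 + 98623) = 35875/(40650427477/412175) = 35875*(412175/40650427477) = 14786778125/40650427477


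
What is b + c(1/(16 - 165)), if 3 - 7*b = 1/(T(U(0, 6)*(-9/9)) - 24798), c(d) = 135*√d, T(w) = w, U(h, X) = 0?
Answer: 74395/173586 + 135*I*√149/149 ≈ 0.42858 + 11.06*I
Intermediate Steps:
b = 74395/173586 (b = 3/7 - 1/(7*(0*(-9/9) - 24798)) = 3/7 - 1/(7*(0*(-9*⅑) - 24798)) = 3/7 - 1/(7*(0*(-1) - 24798)) = 3/7 - 1/(7*(0 - 24798)) = 3/7 - ⅐/(-24798) = 3/7 - ⅐*(-1/24798) = 3/7 + 1/173586 = 74395/173586 ≈ 0.42858)
b + c(1/(16 - 165)) = 74395/173586 + 135*√(1/(16 - 165)) = 74395/173586 + 135*√(1/(-149)) = 74395/173586 + 135*√(-1/149) = 74395/173586 + 135*(I*√149/149) = 74395/173586 + 135*I*√149/149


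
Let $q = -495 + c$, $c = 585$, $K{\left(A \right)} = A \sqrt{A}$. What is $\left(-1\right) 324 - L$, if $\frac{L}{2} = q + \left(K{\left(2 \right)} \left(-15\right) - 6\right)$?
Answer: $-492 + 60 \sqrt{2} \approx -407.15$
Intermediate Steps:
$K{\left(A \right)} = A^{\frac{3}{2}}$
$q = 90$ ($q = -495 + 585 = 90$)
$L = 168 - 60 \sqrt{2}$ ($L = 2 \left(90 + \left(2^{\frac{3}{2}} \left(-15\right) - 6\right)\right) = 2 \left(90 + \left(2 \sqrt{2} \left(-15\right) - 6\right)\right) = 2 \left(90 - \left(6 + 30 \sqrt{2}\right)\right) = 2 \left(84 - 30 \sqrt{2}\right) = 168 - 60 \sqrt{2} \approx 83.147$)
$\left(-1\right) 324 - L = \left(-1\right) 324 - \left(168 - 60 \sqrt{2}\right) = -324 - \left(168 - 60 \sqrt{2}\right) = -492 + 60 \sqrt{2}$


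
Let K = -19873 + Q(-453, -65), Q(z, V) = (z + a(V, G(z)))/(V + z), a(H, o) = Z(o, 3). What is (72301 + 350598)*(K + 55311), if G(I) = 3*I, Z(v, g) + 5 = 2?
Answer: 3881650364330/259 ≈ 1.4987e+10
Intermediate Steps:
Z(v, g) = -3 (Z(v, g) = -5 + 2 = -3)
a(H, o) = -3
Q(z, V) = (-3 + z)/(V + z) (Q(z, V) = (z - 3)/(V + z) = (-3 + z)/(V + z))
K = -5146879/259 (K = -19873 + (-3 - 453)/(-65 - 453) = -19873 - 456/(-518) = -19873 - 1/518*(-456) = -19873 + 228/259 = -5146879/259 ≈ -19872.)
(72301 + 350598)*(K + 55311) = (72301 + 350598)*(-5146879/259 + 55311) = 422899*(9178670/259) = 3881650364330/259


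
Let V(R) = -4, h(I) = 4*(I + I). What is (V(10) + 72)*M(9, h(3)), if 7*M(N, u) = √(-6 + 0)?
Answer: 68*I*√6/7 ≈ 23.795*I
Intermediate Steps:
h(I) = 8*I (h(I) = 4*(2*I) = 8*I)
M(N, u) = I*√6/7 (M(N, u) = √(-6 + 0)/7 = √(-6)/7 = (I*√6)/7 = I*√6/7)
(V(10) + 72)*M(9, h(3)) = (-4 + 72)*(I*√6/7) = 68*(I*√6/7) = 68*I*√6/7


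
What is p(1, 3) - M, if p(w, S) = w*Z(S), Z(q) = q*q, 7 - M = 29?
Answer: 31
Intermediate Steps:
M = -22 (M = 7 - 1*29 = 7 - 29 = -22)
Z(q) = q**2
p(w, S) = w*S**2
p(1, 3) - M = 1*3**2 - 1*(-22) = 1*9 + 22 = 9 + 22 = 31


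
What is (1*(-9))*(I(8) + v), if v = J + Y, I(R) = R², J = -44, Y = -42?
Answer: 198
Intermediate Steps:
v = -86 (v = -44 - 42 = -86)
(1*(-9))*(I(8) + v) = (1*(-9))*(8² - 86) = -9*(64 - 86) = -9*(-22) = 198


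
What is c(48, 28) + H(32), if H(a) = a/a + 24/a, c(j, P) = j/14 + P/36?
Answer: 1501/252 ≈ 5.9564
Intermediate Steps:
c(j, P) = j/14 + P/36 (c(j, P) = j*(1/14) + P*(1/36) = j/14 + P/36)
H(a) = 1 + 24/a
c(48, 28) + H(32) = ((1/14)*48 + (1/36)*28) + (24 + 32)/32 = (24/7 + 7/9) + (1/32)*56 = 265/63 + 7/4 = 1501/252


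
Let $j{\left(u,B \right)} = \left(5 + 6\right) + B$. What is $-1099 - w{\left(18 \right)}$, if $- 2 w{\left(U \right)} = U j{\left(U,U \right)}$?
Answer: $-838$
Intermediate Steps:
$j{\left(u,B \right)} = 11 + B$
$w{\left(U \right)} = - \frac{U \left(11 + U\right)}{2}$
$-1099 - w{\left(18 \right)} = -1099 - \left(- \frac{1}{2}\right) 18 \left(11 + 18\right) = -1099 - \left(- \frac{1}{2}\right) 18 \cdot 29 = -1099 - -261 = -1099 + 261 = -838$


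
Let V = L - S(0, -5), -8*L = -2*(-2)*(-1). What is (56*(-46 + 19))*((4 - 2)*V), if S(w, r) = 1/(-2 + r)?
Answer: -1944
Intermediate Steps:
L = ½ (L = -(-2*(-2))*(-1)/8 = -(-1)/2 = -⅛*(-4) = ½ ≈ 0.50000)
V = 9/14 (V = ½ - 1/(-2 - 5) = ½ - 1/(-7) = ½ - 1*(-⅐) = ½ + ⅐ = 9/14 ≈ 0.64286)
(56*(-46 + 19))*((4 - 2)*V) = (56*(-46 + 19))*((4 - 2)*(9/14)) = (56*(-27))*(2*(9/14)) = -1512*9/7 = -1944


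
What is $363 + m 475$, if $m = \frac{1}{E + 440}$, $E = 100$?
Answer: $\frac{39299}{108} \approx 363.88$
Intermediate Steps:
$m = \frac{1}{540}$ ($m = \frac{1}{100 + 440} = \frac{1}{540} \approx 0.0018519$)
$363 + m 475 = 363 + \frac{1}{540} \cdot 475 = 363 + \frac{95}{108} = \frac{39299}{108}$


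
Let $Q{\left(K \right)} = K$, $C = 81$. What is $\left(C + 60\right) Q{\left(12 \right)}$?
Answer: $1692$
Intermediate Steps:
$\left(C + 60\right) Q{\left(12 \right)} = \left(81 + 60\right) 12 = 141 \cdot 12 = 1692$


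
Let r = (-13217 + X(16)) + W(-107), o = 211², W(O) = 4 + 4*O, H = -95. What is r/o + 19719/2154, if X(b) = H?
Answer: 282774085/31966078 ≈ 8.8461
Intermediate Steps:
o = 44521
X(b) = -95
r = -13736 (r = (-13217 - 95) + (4 + 4*(-107)) = -13312 + (4 - 428) = -13312 - 424 = -13736)
r/o + 19719/2154 = -13736/44521 + 19719/2154 = -13736*1/44521 + 19719*(1/2154) = -13736/44521 + 6573/718 = 282774085/31966078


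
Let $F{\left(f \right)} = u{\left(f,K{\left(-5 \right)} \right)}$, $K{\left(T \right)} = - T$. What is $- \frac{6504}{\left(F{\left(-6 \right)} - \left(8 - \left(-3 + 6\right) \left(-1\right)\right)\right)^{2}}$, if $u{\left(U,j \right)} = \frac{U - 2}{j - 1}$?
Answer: $- \frac{6504}{169} \approx -38.485$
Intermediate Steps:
$u{\left(U,j \right)} = \frac{-2 + U}{-1 + j}$
$F{\left(f \right)} = - \frac{1}{2} + \frac{f}{4}$ ($F{\left(f \right)} = \frac{-2 + f}{-1 - -5} = \frac{-2 + f}{-1 + 5} = \frac{-2 + f}{4} = - \frac{1}{2} + \frac{f}{4}$)
$- \frac{6504}{\left(F{\left(-6 \right)} - \left(8 - \left(-3 + 6\right) \left(-1\right)\right)\right)^{2}} = - \frac{6504}{\left(\left(- \frac{1}{2} + \frac{1}{4} \left(-6\right)\right) - \left(8 - \left(-3 + 6\right) \left(-1\right)\right)\right)^{2}} = - \frac{6504}{\left(\left(- \frac{1}{2} - \frac{3}{2}\right) + \left(3 \left(-1\right) - 8\right)\right)^{2}} = - \frac{6504}{\left(-2 - 11\right)^{2}} = - \frac{6504}{\left(-13\right)^{2}} = - \frac{6504}{169}$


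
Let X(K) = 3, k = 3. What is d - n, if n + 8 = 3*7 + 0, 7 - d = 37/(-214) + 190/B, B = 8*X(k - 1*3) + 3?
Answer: -74329/5778 ≈ -12.864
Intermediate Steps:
B = 27 (B = 8*3 + 3 = 24 + 3 = 27)
d = 785/5778 (d = 7 - (37/(-214) + 190/27) = 7 - (37*(-1/214) + 190*(1/27)) = 7 - (-37/214 + 190/27) = 7 - 1*39661/5778 = 7 - 39661/5778 = 785/5778 ≈ 0.13586)
n = 13 (n = -8 + (3*7 + 0) = -8 + (21 + 0) = -8 + 21 = 13)
d - n = 785/5778 - 1*13 = 785/5778 - 13 = -74329/5778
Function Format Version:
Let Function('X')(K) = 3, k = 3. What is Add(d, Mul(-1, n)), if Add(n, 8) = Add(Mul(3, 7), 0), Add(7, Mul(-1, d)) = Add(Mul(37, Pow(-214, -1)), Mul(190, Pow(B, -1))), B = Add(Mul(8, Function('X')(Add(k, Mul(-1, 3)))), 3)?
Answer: Rational(-74329, 5778) ≈ -12.864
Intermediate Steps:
B = 27 (B = Add(Mul(8, 3), 3) = Add(24, 3) = 27)
d = Rational(785, 5778) (d = Add(7, Mul(-1, Add(Mul(37, Pow(-214, -1)), Mul(190, Pow(27, -1))))) = Add(7, Mul(-1, Add(Mul(37, Rational(-1, 214)), Mul(190, Rational(1, 27))))) = Add(7, Mul(-1, Add(Rational(-37, 214), Rational(190, 27)))) = Add(7, Mul(-1, Rational(39661, 5778))) = Add(7, Rational(-39661, 5778)) = Rational(785, 5778) ≈ 0.13586)
n = 13 (n = Add(-8, Add(Mul(3, 7), 0)) = Add(-8, Add(21, 0)) = Add(-8, 21) = 13)
Add(d, Mul(-1, n)) = Add(Rational(785, 5778), Mul(-1, 13)) = Add(Rational(785, 5778), -13) = Rational(-74329, 5778)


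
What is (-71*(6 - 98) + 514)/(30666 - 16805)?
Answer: 7046/13861 ≈ 0.50833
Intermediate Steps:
(-71*(6 - 98) + 514)/(30666 - 16805) = (-71*(-92) + 514)/13861 = (6532 + 514)*(1/13861) = 7046*(1/13861) = 7046/13861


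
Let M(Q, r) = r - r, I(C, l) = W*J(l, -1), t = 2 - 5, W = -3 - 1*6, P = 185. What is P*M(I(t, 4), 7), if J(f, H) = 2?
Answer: 0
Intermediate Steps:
W = -9 (W = -3 - 6 = -9)
t = -3
I(C, l) = -18 (I(C, l) = -9*2 = -18)
M(Q, r) = 0
P*M(I(t, 4), 7) = 185*0 = 0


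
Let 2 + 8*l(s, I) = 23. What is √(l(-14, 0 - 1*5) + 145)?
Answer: √2362/4 ≈ 12.150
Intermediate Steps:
l(s, I) = 21/8 (l(s, I) = -¼ + (⅛)*23 = -¼ + 23/8 = 21/8)
√(l(-14, 0 - 1*5) + 145) = √(21/8 + 145) = √(1181/8) = √2362/4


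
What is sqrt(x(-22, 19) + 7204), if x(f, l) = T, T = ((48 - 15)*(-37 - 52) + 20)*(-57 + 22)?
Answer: sqrt(109299) ≈ 330.60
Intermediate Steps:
T = 102095 (T = (33*(-89) + 20)*(-35) = (-2937 + 20)*(-35) = -2917*(-35) = 102095)
x(f, l) = 102095
sqrt(x(-22, 19) + 7204) = sqrt(102095 + 7204) = sqrt(109299)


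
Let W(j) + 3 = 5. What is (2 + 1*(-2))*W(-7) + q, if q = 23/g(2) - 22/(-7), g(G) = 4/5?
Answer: 893/28 ≈ 31.893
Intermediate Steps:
g(G) = 4/5 (g(G) = 4*(1/5) = 4/5)
W(j) = 2 (W(j) = -3 + 5 = 2)
q = 893/28 (q = 23/(4/5) - 22/(-7) = 23*(5/4) - 22*(-1/7) = 115/4 + 22/7 = 893/28 ≈ 31.893)
(2 + 1*(-2))*W(-7) + q = (2 + 1*(-2))*2 + 893/28 = (2 - 2)*2 + 893/28 = 0*2 + 893/28 = 0 + 893/28 = 893/28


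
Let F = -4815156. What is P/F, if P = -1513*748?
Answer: 282931/1203789 ≈ 0.23503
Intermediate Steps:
P = -1131724
P/F = -1131724/(-4815156) = -1131724*(-1/4815156) = 282931/1203789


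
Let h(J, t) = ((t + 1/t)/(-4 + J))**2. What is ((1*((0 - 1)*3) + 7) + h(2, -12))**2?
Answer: 544242241/331776 ≈ 1640.4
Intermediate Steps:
h(J, t) = (t + 1/t)**2/(-4 + J)**2 (h(J, t) = ((t + 1/t)/(-4 + J))**2 = (t + 1/t)**2/(-4 + J)**2)
((1*((0 - 1)*3) + 7) + h(2, -12))**2 = ((1*((0 - 1)*3) + 7) + (1 + (-12)**2)**2/((-12)**2*(-4 + 2)**2))**2 = ((1*(-1*3) + 7) + (1/144)*(1 + 144)**2/(-2)**2)**2 = ((1*(-3) + 7) + (1/144)*145**2*(1/4))**2 = ((-3 + 7) + (1/144)*21025*(1/4))**2 = (4 + 21025/576)**2 = (23329/576)**2 = 544242241/331776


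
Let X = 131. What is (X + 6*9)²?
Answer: 34225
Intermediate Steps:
(X + 6*9)² = (131 + 6*9)² = (131 + 54)² = 185² = 34225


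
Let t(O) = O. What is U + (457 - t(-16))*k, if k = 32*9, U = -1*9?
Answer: 136215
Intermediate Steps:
U = -9
k = 288
U + (457 - t(-16))*k = -9 + (457 - 1*(-16))*288 = -9 + (457 + 16)*288 = -9 + 473*288 = -9 + 136224 = 136215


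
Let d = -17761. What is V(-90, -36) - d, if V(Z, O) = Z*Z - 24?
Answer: 25837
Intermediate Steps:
V(Z, O) = -24 + Z² (V(Z, O) = Z² - 24 = -24 + Z²)
V(-90, -36) - d = (-24 + (-90)²) - 1*(-17761) = (-24 + 8100) + 17761 = 8076 + 17761 = 25837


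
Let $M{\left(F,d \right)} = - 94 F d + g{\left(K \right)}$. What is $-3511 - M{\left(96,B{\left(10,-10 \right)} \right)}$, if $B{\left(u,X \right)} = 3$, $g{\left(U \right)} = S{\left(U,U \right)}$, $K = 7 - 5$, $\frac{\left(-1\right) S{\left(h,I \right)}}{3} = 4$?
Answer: $23573$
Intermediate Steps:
$S{\left(h,I \right)} = -12$ ($S{\left(h,I \right)} = \left(-3\right) 4 = -12$)
$K = 2$
$g{\left(U \right)} = -12$
$M{\left(F,d \right)} = -12 - 94 F d$ ($M{\left(F,d \right)} = - 94 F d - 12 = -12 - 94 F d$)
$-3511 - M{\left(96,B{\left(10,-10 \right)} \right)} = -3511 - \left(-12 - 9024 \cdot 3\right) = -3511 - \left(-12 - 27072\right) = -3511 - -27084 = -3511 + 27084 = 23573$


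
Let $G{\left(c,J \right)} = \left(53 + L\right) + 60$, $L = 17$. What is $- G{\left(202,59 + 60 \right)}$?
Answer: $-130$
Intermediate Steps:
$G{\left(c,J \right)} = 130$ ($G{\left(c,J \right)} = \left(53 + 17\right) + 60 = 70 + 60 = 130$)
$- G{\left(202,59 + 60 \right)} = \left(-1\right) 130 = -130$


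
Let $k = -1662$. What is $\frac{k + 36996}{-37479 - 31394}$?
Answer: $- \frac{35334}{68873} \approx -0.51303$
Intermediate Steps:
$\frac{k + 36996}{-37479 - 31394} = \frac{-1662 + 36996}{-37479 - 31394} = \frac{35334}{-68873} = 35334 \left(- \frac{1}{68873}\right) = - \frac{35334}{68873}$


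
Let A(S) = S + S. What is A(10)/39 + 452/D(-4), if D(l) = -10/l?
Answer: 35356/195 ≈ 181.31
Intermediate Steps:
A(S) = 2*S
A(10)/39 + 452/D(-4) = (2*10)/39 + 452/((-10/(-4))) = 20*(1/39) + 452/((-10*(-¼))) = 20/39 + 452/(5/2) = 20/39 + 452*(⅖) = 20/39 + 904/5 = 35356/195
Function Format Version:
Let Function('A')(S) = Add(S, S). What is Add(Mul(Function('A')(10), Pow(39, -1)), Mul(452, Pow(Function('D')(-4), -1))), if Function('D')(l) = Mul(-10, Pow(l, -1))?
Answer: Rational(35356, 195) ≈ 181.31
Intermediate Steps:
Function('A')(S) = Mul(2, S)
Add(Mul(Function('A')(10), Pow(39, -1)), Mul(452, Pow(Function('D')(-4), -1))) = Add(Mul(Mul(2, 10), Pow(39, -1)), Mul(452, Pow(Mul(-10, Pow(-4, -1)), -1))) = Add(Mul(20, Rational(1, 39)), Mul(452, Pow(Mul(-10, Rational(-1, 4)), -1))) = Add(Rational(20, 39), Mul(452, Pow(Rational(5, 2), -1))) = Add(Rational(20, 39), Mul(452, Rational(2, 5))) = Add(Rational(20, 39), Rational(904, 5)) = Rational(35356, 195)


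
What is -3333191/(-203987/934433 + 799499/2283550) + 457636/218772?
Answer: -389000897201137490013697/15383157470223381 ≈ -2.5287e+7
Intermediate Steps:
-3333191/(-203987/934433 + 799499/2283550) + 457636/218772 = -3333191/(-203987*1/934433 + 799499*(1/2283550)) + 457636*(1/218772) = -3333191/(-203987/934433 + 799499/2283550) + 114409/54693 = -3333191/281263735217/2133824477150 + 114409/54693 = -3333191*2133824477150/281263735217 + 114409/54693 = -7112444542816085650/281263735217 + 114409/54693 = -389000897201137490013697/15383157470223381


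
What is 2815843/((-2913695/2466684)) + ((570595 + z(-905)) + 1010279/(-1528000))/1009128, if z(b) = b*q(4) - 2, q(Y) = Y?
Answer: -2142009820327057612639781/898552993152576000 ≈ -2.3838e+6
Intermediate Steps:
z(b) = -2 + 4*b (z(b) = b*4 - 2 = 4*b - 2 = -2 + 4*b)
2815843/((-2913695/2466684)) + ((570595 + z(-905)) + 1010279/(-1528000))/1009128 = 2815843/((-2913695/2466684)) + ((570595 + (-2 + 4*(-905))) + 1010279/(-1528000))/1009128 = 2815843/((-2913695*1/2466684)) + ((570595 + (-2 - 3620)) + 1010279*(-1/1528000))*(1/1009128) = 2815843/(-2913695/2466684) + ((570595 - 3622) - 1010279/1528000)*(1/1009128) = 2815843*(-2466684/2913695) + (566973 - 1010279/1528000)*(1/1009128) = -6945794874612/2913695 + (866333733721/1528000)*(1/1009128) = -6945794874612/2913695 + 866333733721/1541947584000 = -2142009820327057612639781/898552993152576000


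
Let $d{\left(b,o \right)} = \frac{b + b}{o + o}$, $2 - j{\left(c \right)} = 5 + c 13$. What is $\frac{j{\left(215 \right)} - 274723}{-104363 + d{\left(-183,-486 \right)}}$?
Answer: $\frac{44958402}{16906745} \approx 2.6592$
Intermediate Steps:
$j{\left(c \right)} = -3 - 13 c$ ($j{\left(c \right)} = 2 - \left(5 + c 13\right) = 2 - \left(5 + 13 c\right) = -3 - 13 c$)
$d{\left(b,o \right)} = \frac{b}{o}$ ($d{\left(b,o \right)} = \frac{2 b}{2 o} = 2 b \frac{1}{2 o} = \frac{b}{o}$)
$\frac{j{\left(215 \right)} - 274723}{-104363 + d{\left(-183,-486 \right)}} = \frac{\left(-3 - 2795\right) - 274723}{-104363 - \frac{183}{-486}} = \frac{\left(-3 - 2795\right) - 274723}{-104363 - - \frac{61}{162}} = \frac{-2798 - 274723}{-104363 + \frac{61}{162}} = - \frac{277521}{- \frac{16906745}{162}} = \left(-277521\right) \left(- \frac{162}{16906745}\right) = \frac{44958402}{16906745}$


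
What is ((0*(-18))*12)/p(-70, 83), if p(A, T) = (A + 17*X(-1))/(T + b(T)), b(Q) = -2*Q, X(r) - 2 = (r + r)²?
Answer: 0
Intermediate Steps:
X(r) = 2 + 4*r² (X(r) = 2 + (r + r)² = 2 + (2*r)² = 2 + 4*r²)
p(A, T) = -(102 + A)/T (p(A, T) = (A + 17*(2 + 4*(-1)²))/(T - 2*T) = (A + 17*(2 + 4*1))/((-T)) = (A + 17*(2 + 4))*(-1/T) = (A + 17*6)*(-1/T) = (A + 102)*(-1/T) = (102 + A)*(-1/T) = -(102 + A)/T)
((0*(-18))*12)/p(-70, 83) = ((0*(-18))*12)/(((-102 - 1*(-70))/83)) = (0*12)/(((-102 + 70)/83)) = 0/(((1/83)*(-32))) = 0/(-32/83) = 0*(-83/32) = 0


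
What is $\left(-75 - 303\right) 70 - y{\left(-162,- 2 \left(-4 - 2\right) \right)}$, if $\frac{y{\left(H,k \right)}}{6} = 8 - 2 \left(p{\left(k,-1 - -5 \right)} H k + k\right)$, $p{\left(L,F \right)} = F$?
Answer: $-119676$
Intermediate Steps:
$y{\left(H,k \right)} = 48 - 12 k - 48 H k$ ($y{\left(H,k \right)} = 6 \left(8 - 2 \left(\left(-1 - -5\right) H k + k\right)\right) = 6 \left(8 - 2 \left(\left(-1 + 5\right) H k + k\right)\right) = 6 \left(8 - 2 \left(4 H k + k\right)\right) = 6 \left(8 - 2 \left(k + 4 H k\right)\right) = 6 \left(8 - \left(2 k + 8 H k\right)\right) = 6 \left(8 - 2 k - 8 H k\right) = 48 - 12 k - 48 H k$)
$\left(-75 - 303\right) 70 - y{\left(-162,- 2 \left(-4 - 2\right) \right)} = \left(-75 - 303\right) 70 - \left(48 - 12 \left(- 2 \left(-4 - 2\right)\right) - - 7776 \left(- 2 \left(-4 - 2\right)\right)\right) = \left(-378\right) 70 - \left(48 - 12 \left(\left(-2\right) \left(-6\right)\right) - - 7776 \left(\left(-2\right) \left(-6\right)\right)\right) = -26460 - \left(48 - 144 - \left(-7776\right) 12\right) = -26460 - \left(48 - 144 + 93312\right) = -26460 - 93216 = -119676$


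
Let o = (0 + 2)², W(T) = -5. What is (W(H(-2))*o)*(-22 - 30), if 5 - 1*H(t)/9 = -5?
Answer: 1040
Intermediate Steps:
H(t) = 90 (H(t) = 45 - 9*(-5) = 45 + 45 = 90)
o = 4 (o = 2² = 4)
(W(H(-2))*o)*(-22 - 30) = (-5*4)*(-22 - 30) = -20*(-52) = 1040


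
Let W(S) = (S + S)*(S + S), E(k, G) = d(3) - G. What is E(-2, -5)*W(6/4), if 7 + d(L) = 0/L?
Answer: -18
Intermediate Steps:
d(L) = -7 (d(L) = -7 + 0/L = -7 + 0 = -7)
E(k, G) = -7 - G
W(S) = 4*S² (W(S) = (2*S)*(2*S) = 4*S²)
E(-2, -5)*W(6/4) = (-7 - 1*(-5))*(4*(6/4)²) = (-7 + 5)*(4*(6*(¼))²) = -8*(3/2)² = -8*9/4 = -2*9 = -18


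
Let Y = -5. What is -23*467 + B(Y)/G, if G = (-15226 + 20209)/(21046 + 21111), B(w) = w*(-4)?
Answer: -52679263/4983 ≈ -10572.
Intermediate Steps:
B(w) = -4*w
G = 4983/42157 ≈ 0.11820
-23*467 + B(Y)/G = -23*467 + (-4*(-5))/(4983/42157) = -10741 + 20*(42157/4983) = -10741 + 843140/4983 = -52679263/4983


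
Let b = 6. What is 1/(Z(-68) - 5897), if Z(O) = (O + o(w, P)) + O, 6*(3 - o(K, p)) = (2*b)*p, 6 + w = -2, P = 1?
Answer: -1/6032 ≈ -0.00016578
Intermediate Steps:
w = -8 (w = -6 - 2 = -8)
o(K, p) = 3 - 2*p (o(K, p) = 3 - 2*6*p/6 = 3 - 2*p)
Z(O) = 1 + 2*O (Z(O) = (O + (3 - 2*1)) + O = (O + (3 - 2)) + O = (O + 1) + O = (1 + O) + O = 1 + 2*O)
1/(Z(-68) - 5897) = 1/((1 + 2*(-68)) - 5897) = 1/((1 - 136) - 5897) = 1/(-135 - 5897) = 1/(-6032) = -1/6032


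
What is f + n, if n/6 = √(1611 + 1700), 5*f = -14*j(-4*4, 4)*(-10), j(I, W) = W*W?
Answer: 448 + 6*√3311 ≈ 793.25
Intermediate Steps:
j(I, W) = W²
f = 448 (f = (-14*4²*(-10))/5 = (-14*16*(-10))/5 = (-224*(-10))/5 = (⅕)*2240 = 448)
n = 6*√3311 (n = 6*√(1611 + 1700) = 6*√3311 ≈ 345.25)
f + n = 448 + 6*√3311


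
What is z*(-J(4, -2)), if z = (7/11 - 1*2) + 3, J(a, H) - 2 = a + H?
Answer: -72/11 ≈ -6.5455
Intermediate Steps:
J(a, H) = 2 + H + a (J(a, H) = 2 + (a + H) = 2 + (H + a) = 2 + H + a)
z = 18/11 (z = (7*(1/11) - 2) + 3 = (7/11 - 2) + 3 = -15/11 + 3 = 18/11 ≈ 1.6364)
z*(-J(4, -2)) = 18*(-(2 - 2 + 4))/11 = 18*(-1*4)/11 = (18/11)*(-4) = -72/11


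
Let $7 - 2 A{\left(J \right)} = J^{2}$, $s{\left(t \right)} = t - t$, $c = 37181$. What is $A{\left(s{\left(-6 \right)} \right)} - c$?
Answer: $- \frac{74355}{2} \approx -37178.0$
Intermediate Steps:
$s{\left(t \right)} = 0$
$A{\left(J \right)} = \frac{7}{2} - \frac{J^{2}}{2}$
$A{\left(s{\left(-6 \right)} \right)} - c = \left(\frac{7}{2} - \frac{0^{2}}{2}\right) - 37181 = \left(\frac{7}{2} - 0\right) - 37181 = \left(\frac{7}{2} + 0\right) - 37181 = \frac{7}{2} - 37181 = - \frac{74355}{2}$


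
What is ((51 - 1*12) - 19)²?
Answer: 400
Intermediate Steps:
((51 - 1*12) - 19)² = ((51 - 12) - 19)² = (39 - 19)² = 20² = 400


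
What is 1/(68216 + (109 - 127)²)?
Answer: 1/68540 ≈ 1.4590e-5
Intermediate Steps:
1/(68216 + (109 - 127)²) = 1/(68216 + (-18)²) = 1/(68216 + 324) = 1/68540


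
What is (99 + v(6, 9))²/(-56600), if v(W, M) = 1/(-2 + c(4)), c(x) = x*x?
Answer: -1923769/11093600 ≈ -0.17341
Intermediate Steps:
c(x) = x²
v(W, M) = 1/14 (v(W, M) = 1/(-2 + 4²) = 1/(-2 + 16) = 1/14)
(99 + v(6, 9))²/(-56600) = (99 + 1/14)²/(-56600) = (1387/14)²*(-1/56600) = (1923769/196)*(-1/56600) = -1923769/11093600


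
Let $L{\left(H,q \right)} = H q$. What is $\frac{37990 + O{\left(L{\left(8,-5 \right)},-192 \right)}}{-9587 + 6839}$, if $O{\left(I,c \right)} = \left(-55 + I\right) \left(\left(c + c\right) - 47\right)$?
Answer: $- \frac{78935}{2748} \approx -28.725$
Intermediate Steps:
$O{\left(I,c \right)} = \left(-55 + I\right) \left(-47 + 2 c\right)$ ($O{\left(I,c \right)} = \left(-55 + I\right) \left(2 c - 47\right) = \left(-55 + I\right) \left(-47 + 2 c\right)$)
$\frac{37990 + O{\left(L{\left(8,-5 \right)},-192 \right)}}{-9587 + 6839} = \frac{37990 + \left(2585 - -21120 - 47 \cdot 8 \left(-5\right) + 2 \cdot 8 \left(-5\right) \left(-192\right)\right)}{-9587 + 6839} = \frac{37990 + \left(2585 + 21120 - -1880 + 2 \left(-40\right) \left(-192\right)\right)}{-2748} = \left(37990 + \left(2585 + 21120 + 1880 + 15360\right)\right) \left(- \frac{1}{2748}\right) = \left(37990 + 40945\right) \left(- \frac{1}{2748}\right) = 78935 \left(- \frac{1}{2748}\right) = - \frac{78935}{2748}$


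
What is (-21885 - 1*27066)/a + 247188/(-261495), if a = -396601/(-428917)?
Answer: -1830141702316051/34569726165 ≈ -52941.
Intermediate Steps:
a = 396601/428917 (a = -396601*(-1/428917) = 396601/428917 ≈ 0.92466)
(-21885 - 1*27066)/a + 247188/(-261495) = (-21885 - 1*27066)/(396601/428917) + 247188/(-261495) = (-21885 - 27066)*(428917/396601) + 247188*(-1/261495) = -48951*428917/396601 - 82396/87165 = -20995916067/396601 - 82396/87165 = -1830141702316051/34569726165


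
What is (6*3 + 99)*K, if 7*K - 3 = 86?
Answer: 10413/7 ≈ 1487.6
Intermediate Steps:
K = 89/7 (K = 3/7 + (⅐)*86 = 3/7 + 86/7 = 89/7 ≈ 12.714)
(6*3 + 99)*K = (6*3 + 99)*(89/7) = (18 + 99)*(89/7) = 117*(89/7) = 10413/7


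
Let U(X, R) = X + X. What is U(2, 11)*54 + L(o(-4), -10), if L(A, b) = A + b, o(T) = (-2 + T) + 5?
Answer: 205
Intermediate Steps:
o(T) = 3 + T
U(X, R) = 2*X
U(2, 11)*54 + L(o(-4), -10) = (2*2)*54 + ((3 - 4) - 10) = 4*54 + (-1 - 10) = 216 - 11 = 205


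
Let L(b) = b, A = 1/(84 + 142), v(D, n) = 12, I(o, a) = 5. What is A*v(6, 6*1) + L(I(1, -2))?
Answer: 571/113 ≈ 5.0531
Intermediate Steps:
A = 1/226 ≈ 0.0044248
A*v(6, 6*1) + L(I(1, -2)) = (1/226)*12 + 5 = 6/113 + 5 = 571/113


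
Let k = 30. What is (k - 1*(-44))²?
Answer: 5476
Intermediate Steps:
(k - 1*(-44))² = (30 - 1*(-44))² = (30 + 44)² = 74² = 5476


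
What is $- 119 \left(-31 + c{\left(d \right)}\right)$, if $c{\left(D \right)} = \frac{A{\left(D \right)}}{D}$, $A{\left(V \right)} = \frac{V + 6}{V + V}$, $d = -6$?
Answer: $3689$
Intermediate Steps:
$A{\left(V \right)} = \frac{6 + V}{2 V}$
$c{\left(D \right)} = \frac{6 + D}{2 D^{2}}$ ($c{\left(D \right)} = \frac{\frac{1}{2} \frac{1}{D} \left(6 + D\right)}{D} = \frac{6 + D}{2 D^{2}}$)
$- 119 \left(-31 + c{\left(d \right)}\right) = - 119 \left(-31 + \frac{6 - 6}{2 \cdot 36}\right) = - 119 \left(-31 + \frac{1}{2} \cdot \frac{1}{36} \cdot 0\right) = - 119 \left(-31 + 0\right) = \left(-119\right) \left(-31\right) = 3689$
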